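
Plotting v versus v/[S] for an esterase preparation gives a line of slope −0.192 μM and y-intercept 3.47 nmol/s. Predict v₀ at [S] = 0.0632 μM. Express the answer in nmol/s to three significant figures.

0.859 nmol/s

In the Eadie–Hofstee form v = Vmax − Km·(v/[S]), the slope is −Km and the intercept is Vmax, so Km = 0.192 μM and Vmax = 3.47 nmol/s.
v = 3.47 × 0.0632/(0.192 + 0.0632) = 0.859 nmol/s.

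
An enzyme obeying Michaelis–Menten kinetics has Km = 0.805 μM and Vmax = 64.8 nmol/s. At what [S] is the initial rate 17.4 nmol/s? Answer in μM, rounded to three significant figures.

0.296 μM

The required fractional saturation is v/Vmax = 17.4/64.8 = 0.2685.
Then [S]/(Km+[S]) = 0.2685 ⇒ [S] = 0.805 × 0.2685/(1 − 0.2685) = 0.296 μM.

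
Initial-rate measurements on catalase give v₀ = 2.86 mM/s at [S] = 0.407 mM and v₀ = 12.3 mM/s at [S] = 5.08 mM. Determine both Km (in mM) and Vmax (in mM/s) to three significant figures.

From v = Vmax[S]/(Km+[S]), each point gives Vmax = v(Km+[S])/[S].
Equating: 2.86(Km+0.407)/0.407 = 12.3(Km+5.08)/5.08.
7.027·Km + 2.86 = 2.421·Km + 12.3, so (7.027 − 2.421)·Km = 12.3 − 2.86.
Km = 9.440/4.606 = 2.05 mM; then Vmax = 2.86(2.05+0.407)/0.407 = 17.3 mM/s.

Km = 2.05 mM; Vmax = 17.3 mM/s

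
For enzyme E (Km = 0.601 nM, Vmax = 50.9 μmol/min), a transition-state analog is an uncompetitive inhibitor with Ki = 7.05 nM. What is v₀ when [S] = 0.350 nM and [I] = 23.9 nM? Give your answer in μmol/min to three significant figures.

8.33 μmol/min

α = 1 + [I]/Ki = 1 + 23.9/7.05 = 4.390.
For an uncompetitive inhibitor, both parameters are divided by α, giving Vmax/α and Km/α: Km,app = 0.137 nM, Vmax,app = 11.6 μmol/min.
v = Vmax,app·[S]/(Km,app + [S]) = 11.6 × 0.350/(0.137 + 0.350) = 8.33 μmol/min.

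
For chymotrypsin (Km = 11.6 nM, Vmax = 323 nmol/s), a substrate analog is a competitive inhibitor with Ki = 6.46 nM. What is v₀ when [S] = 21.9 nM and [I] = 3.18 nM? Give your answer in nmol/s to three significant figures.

180 nmol/s

With α = 1 + [I]/Ki = 1 + 3.18/6.46 = 1.492, the competitive rate law is v = Vmax[S] / (αKm + [S]).
v = 323×21.9 / (1.492×11.6 + 21.9) = 7074/39.21 = 180 nmol/s.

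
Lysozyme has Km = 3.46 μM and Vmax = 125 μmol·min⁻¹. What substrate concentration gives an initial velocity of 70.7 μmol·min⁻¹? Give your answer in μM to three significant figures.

4.51 μM

The required fractional saturation is v/Vmax = 70.7/125 = 0.5656.
Then [S]/(Km+[S]) = 0.5656 ⇒ [S] = 3.46 × 0.5656/(1 − 0.5656) = 4.51 μM.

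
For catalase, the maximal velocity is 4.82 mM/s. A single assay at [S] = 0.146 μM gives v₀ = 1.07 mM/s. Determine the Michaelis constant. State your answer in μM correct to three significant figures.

v/Vmax = 1.07/4.82 = 0.2220 = [S]/(Km+[S]).
So Km + [S] = [S]/0.2220 = 0.6577 μM, giving Km = 0.6577 − 0.146 = 0.512 μM.

0.512 μM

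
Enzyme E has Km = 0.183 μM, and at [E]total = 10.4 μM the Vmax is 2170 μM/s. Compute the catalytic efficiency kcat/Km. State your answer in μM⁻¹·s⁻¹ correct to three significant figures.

1140 μM⁻¹·s⁻¹

kcat = Vmax/[E]total = 2170/10.4 = 209 s⁻¹.
kcat/Km = 209/0.183 = 1140 μM⁻¹·s⁻¹.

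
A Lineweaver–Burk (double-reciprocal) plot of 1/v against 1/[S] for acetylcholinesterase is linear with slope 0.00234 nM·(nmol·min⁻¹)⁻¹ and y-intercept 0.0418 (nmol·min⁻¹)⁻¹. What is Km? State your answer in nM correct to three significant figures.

y-intercept = 1/Vmax ⇒ Vmax = 23.9 nmol·min⁻¹; slope = Km/Vmax ⇒ Km = slope × Vmax.
Km = 0.00234 × 23.9 = 0.0560 nM.

0.0560 nM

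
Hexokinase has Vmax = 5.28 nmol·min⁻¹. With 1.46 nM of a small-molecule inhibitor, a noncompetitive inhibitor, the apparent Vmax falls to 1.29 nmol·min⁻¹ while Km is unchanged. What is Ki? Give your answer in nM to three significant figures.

0.472 nM

Noncompetitive: Vmax,app = Vmax/α with α = 1 + [I]/Ki.
α = Vmax/Vmax,app = 5.28/1.29 = 4.093.
Ki = [I]/(α − 1) = 1.46/3.093 = 0.472 nM.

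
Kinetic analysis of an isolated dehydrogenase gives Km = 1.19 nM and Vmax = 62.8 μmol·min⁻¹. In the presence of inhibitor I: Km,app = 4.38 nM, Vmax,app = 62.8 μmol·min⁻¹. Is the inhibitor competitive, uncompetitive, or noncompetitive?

competitive

Km increases (1.19 → 4.38 nM) while Vmax is unchanged — the hallmark of competitive inhibition.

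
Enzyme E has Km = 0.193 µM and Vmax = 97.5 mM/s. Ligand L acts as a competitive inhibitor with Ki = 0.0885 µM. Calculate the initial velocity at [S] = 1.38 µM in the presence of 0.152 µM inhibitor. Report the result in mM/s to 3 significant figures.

70.6 mM/s

With α = 1 + [I]/Ki = 1 + 0.152/0.0885 = 2.718, the competitive rate law is v = Vmax[S] / (αKm + [S]).
v = 97.5×1.38 / (2.718×0.193 + 1.38) = 134.5/1.904 = 70.6 mM/s.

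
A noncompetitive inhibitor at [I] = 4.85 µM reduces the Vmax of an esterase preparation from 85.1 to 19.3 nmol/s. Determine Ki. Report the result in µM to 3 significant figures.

Noncompetitive: Vmax,app = Vmax/α with α = 1 + [I]/Ki.
α = Vmax/Vmax,app = 85.1/19.3 = 4.409.
Ki = [I]/(α − 1) = 4.85/3.409 = 1.42 µM.

1.42 µM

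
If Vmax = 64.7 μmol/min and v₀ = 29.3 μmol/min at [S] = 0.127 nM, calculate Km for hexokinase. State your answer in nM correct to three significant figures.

v/Vmax = 29.3/64.7 = 0.4529 = [S]/(Km+[S]).
So Km + [S] = [S]/0.4529 = 0.2804 nM, giving Km = 0.2804 − 0.127 = 0.153 nM.

0.153 nM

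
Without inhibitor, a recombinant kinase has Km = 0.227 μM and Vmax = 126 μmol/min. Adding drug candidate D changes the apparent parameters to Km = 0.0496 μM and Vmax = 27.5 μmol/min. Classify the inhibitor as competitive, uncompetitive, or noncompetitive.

uncompetitive

Both Km and Vmax decrease by the same factor (~4.58-fold) — characteristic of uncompetitive inhibition.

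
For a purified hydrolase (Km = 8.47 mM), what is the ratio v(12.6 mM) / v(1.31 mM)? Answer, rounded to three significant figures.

4.46

Since Vmax cancels, v₂/v₁ = [S]₂(Km+[S]₁) / [S]₁(Km+[S]₂).
= 12.6×(8.47+1.31) / (1.31×(8.47+12.6)) = 123.2/27.60 = 4.46.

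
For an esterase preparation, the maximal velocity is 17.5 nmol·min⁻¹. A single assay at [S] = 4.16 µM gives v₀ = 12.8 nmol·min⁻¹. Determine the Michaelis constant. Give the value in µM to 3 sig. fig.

From v = Vmax[S]/(Km+[S]), Km = [S](Vmax − v)/v.
Km = 4.16 × (17.5 − 12.8) / 12.8 = 19.55/12.8 = 1.53 µM.

1.53 µM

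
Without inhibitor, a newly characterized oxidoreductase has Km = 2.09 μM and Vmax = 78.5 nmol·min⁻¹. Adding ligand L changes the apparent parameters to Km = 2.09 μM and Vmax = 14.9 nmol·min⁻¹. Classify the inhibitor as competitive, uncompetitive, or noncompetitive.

noncompetitive

Vmax decreases (78.5 → 14.9 nmol·min⁻¹) while Km is unchanged — pure noncompetitive inhibition.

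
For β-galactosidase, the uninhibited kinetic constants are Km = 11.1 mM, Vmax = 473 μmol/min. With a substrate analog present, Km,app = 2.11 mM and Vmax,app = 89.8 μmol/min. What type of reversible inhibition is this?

uncompetitive

Both Km and Vmax decrease by the same factor (~5.27-fold) — characteristic of uncompetitive inhibition.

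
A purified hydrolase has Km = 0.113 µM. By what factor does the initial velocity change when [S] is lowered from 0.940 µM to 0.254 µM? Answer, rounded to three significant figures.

0.775

The fractional saturations are [S]/(Km+[S]) = 0.940/1.053 = 0.8927 and 0.254/0.3670 = 0.6921.
v₂/v₁ is just their ratio: 0.6921/0.8927 = 0.775.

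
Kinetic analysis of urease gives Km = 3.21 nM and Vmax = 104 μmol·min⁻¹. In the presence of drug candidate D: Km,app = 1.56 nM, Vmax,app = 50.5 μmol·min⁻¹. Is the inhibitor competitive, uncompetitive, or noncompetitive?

uncompetitive

Both Km and Vmax decrease by the same factor (~2.06-fold) — characteristic of uncompetitive inhibition.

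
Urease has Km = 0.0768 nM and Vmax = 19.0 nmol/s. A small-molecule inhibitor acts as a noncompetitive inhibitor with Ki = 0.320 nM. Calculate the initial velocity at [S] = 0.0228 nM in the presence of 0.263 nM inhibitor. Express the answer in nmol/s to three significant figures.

2.39 nmol/s

α = 1 + [I]/Ki = 1 + 0.263/0.320 = 1.822.
For a noncompetitive inhibitor, Vmax is reduced to Vmax/α while Km is unchanged: Km,app = 0.0768 nM, Vmax,app = 10.4 nmol/s.
v = Vmax,app·[S]/(Km,app + [S]) = 10.4 × 0.0228/(0.0768 + 0.0228) = 2.39 nmol/s.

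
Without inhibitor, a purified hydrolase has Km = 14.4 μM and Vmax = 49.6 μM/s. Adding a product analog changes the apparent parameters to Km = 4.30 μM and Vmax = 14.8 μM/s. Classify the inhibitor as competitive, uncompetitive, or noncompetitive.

uncompetitive

Both Km and Vmax decrease by the same factor (~3.35-fold) — characteristic of uncompetitive inhibition.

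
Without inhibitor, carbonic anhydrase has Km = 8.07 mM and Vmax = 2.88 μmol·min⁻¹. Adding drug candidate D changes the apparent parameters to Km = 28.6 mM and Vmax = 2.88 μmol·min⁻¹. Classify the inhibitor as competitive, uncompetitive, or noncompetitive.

Km increases (8.07 → 28.6 mM) while Vmax is unchanged — the hallmark of competitive inhibition.

competitive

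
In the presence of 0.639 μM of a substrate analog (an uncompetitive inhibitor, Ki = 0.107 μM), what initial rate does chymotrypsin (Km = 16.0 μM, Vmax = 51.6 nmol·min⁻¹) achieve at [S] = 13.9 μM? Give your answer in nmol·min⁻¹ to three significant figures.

6.35 nmol·min⁻¹

With α = 1 + [I]/Ki = 1 + 0.639/0.107 = 6.972, the uncompetitive rate law is v = (Vmax/α)·[S] / (Km/α + [S]).
v = (51.6/6.972)×13.9 / (16.0/6.972 + 13.9) = 102.9/16.19 = 6.35 nmol·min⁻¹.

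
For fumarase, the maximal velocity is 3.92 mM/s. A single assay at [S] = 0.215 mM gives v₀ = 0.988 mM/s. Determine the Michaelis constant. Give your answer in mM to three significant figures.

v/Vmax = 0.988/3.92 = 0.2520 = [S]/(Km+[S]).
So Km + [S] = [S]/0.2520 = 0.8530 mM, giving Km = 0.8530 − 0.215 = 0.638 mM.

0.638 mM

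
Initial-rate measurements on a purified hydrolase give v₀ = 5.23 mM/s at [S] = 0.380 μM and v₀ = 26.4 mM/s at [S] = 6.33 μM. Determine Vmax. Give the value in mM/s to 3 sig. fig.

In reciprocal form, 1/v = (Km/Vmax)·(1/[S]) + 1/Vmax. The two points give (1/[S], 1/v) = (2.632, 0.1912) and (0.1580, 0.03788).
Slope = (0.1912 − 0.03788)/(2.632 − 0.1580) = 0.06198; intercept = 0.1912 − 0.06198×2.632 = 0.02809.
Vmax = 1/intercept = 35.6 mM/s; Km = slope × Vmax = 0.06198 × 35.6 = 2.21 μM.

35.6 mM/s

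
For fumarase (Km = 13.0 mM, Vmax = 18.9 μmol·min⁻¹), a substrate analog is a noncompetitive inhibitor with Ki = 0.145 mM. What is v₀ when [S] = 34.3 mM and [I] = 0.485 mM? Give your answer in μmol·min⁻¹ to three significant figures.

3.15 μmol·min⁻¹

With α = 1 + [I]/Ki = 1 + 0.485/0.145 = 4.345, the noncompetitive rate law is v = (Vmax/α)·[S] / (Km + [S]).
v = (18.9/4.345)×34.3 / (13.0 + 34.3) = 149.2/47.30 = 3.15 μmol·min⁻¹.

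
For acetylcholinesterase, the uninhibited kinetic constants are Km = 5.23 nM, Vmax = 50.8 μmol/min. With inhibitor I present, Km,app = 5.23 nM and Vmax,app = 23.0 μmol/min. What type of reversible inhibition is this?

noncompetitive

Vmax decreases (50.8 → 23.0 μmol/min) while Km is unchanged — pure noncompetitive inhibition.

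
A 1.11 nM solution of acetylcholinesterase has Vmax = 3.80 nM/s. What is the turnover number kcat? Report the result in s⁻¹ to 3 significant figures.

3.42 s⁻¹

kcat = Vmax/[E]total = 3.80 nM/s / 1.11 nM = 3.42 s⁻¹.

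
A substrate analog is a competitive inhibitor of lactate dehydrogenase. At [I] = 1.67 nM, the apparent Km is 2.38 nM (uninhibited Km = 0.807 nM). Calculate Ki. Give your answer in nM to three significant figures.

0.857 nM

Competitive: Km,app = α·Km with α = 1 + [I]/Ki.
α = Km,app/Km = 2.38/0.807 = 2.949.
Since α = 1 + [I]/Ki, [I]/Ki = 2.949 − 1 = 1.949 and Ki = 1.67/1.949 = 0.857 nM.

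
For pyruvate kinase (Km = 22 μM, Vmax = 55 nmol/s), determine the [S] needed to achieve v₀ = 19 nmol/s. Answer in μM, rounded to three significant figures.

11.6 μM

Rearranging v = Vmax[S]/(Km+[S]) gives [S] = Km·v/(Vmax − v).
[S] = 22 × 19 / (55 − 19) = 418.0/36.00 = 11.6 μM.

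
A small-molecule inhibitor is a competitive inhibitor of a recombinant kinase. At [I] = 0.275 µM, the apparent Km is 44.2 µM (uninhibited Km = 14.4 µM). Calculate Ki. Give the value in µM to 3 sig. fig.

0.133 µM

Competitive: Km,app = α·Km with α = 1 + [I]/Ki.
α = Km,app/Km = 44.2/14.4 = 3.069.
Since α = 1 + [I]/Ki, [I]/Ki = 3.069 − 1 = 2.069 and Ki = 0.275/2.069 = 0.133 µM.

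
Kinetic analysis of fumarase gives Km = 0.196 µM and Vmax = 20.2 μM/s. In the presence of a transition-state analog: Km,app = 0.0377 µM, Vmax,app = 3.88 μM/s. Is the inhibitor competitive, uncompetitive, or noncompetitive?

uncompetitive

Both Km and Vmax decrease by the same factor (~5.20-fold) — characteristic of uncompetitive inhibition.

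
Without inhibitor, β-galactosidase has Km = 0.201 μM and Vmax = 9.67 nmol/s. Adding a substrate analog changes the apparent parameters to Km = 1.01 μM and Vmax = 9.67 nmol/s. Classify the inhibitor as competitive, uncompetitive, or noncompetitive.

competitive

Km increases (0.201 → 1.01 μM) while Vmax is unchanged — the hallmark of competitive inhibition.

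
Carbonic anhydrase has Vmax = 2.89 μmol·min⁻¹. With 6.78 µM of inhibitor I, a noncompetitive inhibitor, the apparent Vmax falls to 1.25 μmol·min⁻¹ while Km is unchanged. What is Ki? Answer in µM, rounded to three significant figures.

5.17 µM

Noncompetitive: Vmax,app = Vmax/α with α = 1 + [I]/Ki.
α = Vmax/Vmax,app = 2.89/1.25 = 2.312.
Since α = 1 + [I]/Ki, [I]/Ki = 2.312 − 1 = 1.312 and Ki = 6.78/1.312 = 5.17 µM.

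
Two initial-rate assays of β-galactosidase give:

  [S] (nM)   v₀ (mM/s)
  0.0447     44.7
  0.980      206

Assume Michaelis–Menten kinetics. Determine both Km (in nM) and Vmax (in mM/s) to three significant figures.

Km = 0.204 nM; Vmax = 249 mM/s

From v = Vmax[S]/(Km+[S]), each point gives Vmax = v(Km+[S])/[S].
Equating: 44.7(Km+0.0447)/0.0447 = 206(Km+0.980)/0.980.
1000·Km + 44.7 = 210.2·Km + 206, so (1000 − 210.2)·Km = 206 − 44.7.
Km = 161.3/789.8 = 0.204 nM; then Vmax = 44.7(0.204+0.0447)/0.0447 = 249 mM/s.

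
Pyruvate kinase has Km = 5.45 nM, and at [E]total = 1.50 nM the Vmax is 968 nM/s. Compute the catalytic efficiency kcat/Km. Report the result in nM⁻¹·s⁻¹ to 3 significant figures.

118 nM⁻¹·s⁻¹

kcat = Vmax/[E]total = 968/1.50 = 645 s⁻¹.
kcat/Km = 645/5.45 = 118 nM⁻¹·s⁻¹.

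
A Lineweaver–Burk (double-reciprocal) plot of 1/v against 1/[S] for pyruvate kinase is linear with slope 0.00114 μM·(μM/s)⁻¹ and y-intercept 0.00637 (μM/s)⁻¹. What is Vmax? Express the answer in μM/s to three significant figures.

157 μM/s

The y-intercept of a Lineweaver–Burk plot equals 1/Vmax, so Vmax = 1/0.00637 = 157 μM/s.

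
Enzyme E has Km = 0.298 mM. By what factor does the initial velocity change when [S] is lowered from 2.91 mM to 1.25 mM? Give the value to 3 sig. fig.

Since Vmax cancels, v₂/v₁ = [S]₂(Km+[S]₁) / [S]₁(Km+[S]₂).
= 1.25×(0.298+2.91) / (2.91×(0.298+1.25)) = 4.010/4.505 = 0.890.

0.890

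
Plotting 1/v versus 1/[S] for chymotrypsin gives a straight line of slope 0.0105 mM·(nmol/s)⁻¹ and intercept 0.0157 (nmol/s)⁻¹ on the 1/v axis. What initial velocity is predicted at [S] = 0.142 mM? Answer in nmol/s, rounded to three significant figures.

The y-intercept is 1/Vmax, so Vmax = 1/0.0157 = 63.7 nmol/s.
The slope is Km/Vmax, so Km = 0.0105 × 63.7 = 0.669 mM.
Then v = 63.7 × 0.142/(0.669 + 0.142) = 11.2 nmol/s.

11.2 nmol/s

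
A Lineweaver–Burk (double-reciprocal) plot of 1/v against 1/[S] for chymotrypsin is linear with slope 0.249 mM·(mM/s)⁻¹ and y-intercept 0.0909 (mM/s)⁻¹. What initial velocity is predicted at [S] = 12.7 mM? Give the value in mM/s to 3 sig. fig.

9.05 mM/s

The y-intercept is 1/Vmax, so Vmax = 1/0.0909 = 11.0 mM/s.
The slope is Km/Vmax, so Km = 0.249 × 11.0 = 2.74 mM.
Then v = 11.0 × 12.7/(2.74 + 12.7) = 9.05 mM/s.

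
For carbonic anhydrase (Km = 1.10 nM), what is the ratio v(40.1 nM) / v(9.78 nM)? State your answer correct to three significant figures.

1.08

The fractional saturations are [S]/(Km+[S]) = 9.78/10.88 = 0.8989 and 40.1/41.20 = 0.9733.
v₂/v₁ is just their ratio: 0.9733/0.8989 = 1.08.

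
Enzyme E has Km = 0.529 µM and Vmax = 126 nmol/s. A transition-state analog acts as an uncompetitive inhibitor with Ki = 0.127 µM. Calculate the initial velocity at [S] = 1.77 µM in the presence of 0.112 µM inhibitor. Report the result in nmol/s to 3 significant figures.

57.8 nmol/s

With α = 1 + [I]/Ki = 1 + 0.112/0.127 = 1.882, the uncompetitive rate law is v = (Vmax/α)·[S] / (Km/α + [S]).
v = (126/1.882)×1.77 / (0.529/1.882 + 1.77) = 118.5/2.051 = 57.8 nmol/s.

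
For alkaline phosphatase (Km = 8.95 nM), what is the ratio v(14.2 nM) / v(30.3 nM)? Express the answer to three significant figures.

0.795

The fractional saturations are [S]/(Km+[S]) = 30.3/39.25 = 0.7720 and 14.2/23.15 = 0.6134.
v₂/v₁ is just their ratio: 0.6134/0.7720 = 0.795.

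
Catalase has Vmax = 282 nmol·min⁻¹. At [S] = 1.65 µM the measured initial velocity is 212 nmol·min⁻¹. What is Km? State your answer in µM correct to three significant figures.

0.545 µM

v/Vmax = 212/282 = 0.7518 = [S]/(Km+[S]).
So Km + [S] = [S]/0.7518 = 2.195 µM, giving Km = 2.195 − 1.65 = 0.545 µM.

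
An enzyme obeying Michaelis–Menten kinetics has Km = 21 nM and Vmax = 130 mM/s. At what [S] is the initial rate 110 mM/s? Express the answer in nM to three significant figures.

116 nM

Rearranging v = Vmax[S]/(Km+[S]) gives [S] = Km·v/(Vmax − v).
[S] = 21 × 110 / (130 − 110) = 2310/20.00 = 116 nM.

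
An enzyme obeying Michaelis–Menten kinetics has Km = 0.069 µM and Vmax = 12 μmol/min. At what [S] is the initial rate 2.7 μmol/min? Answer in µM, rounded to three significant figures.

0.0200 µM

The required fractional saturation is v/Vmax = 2.7/12 = 0.2250.
Then [S]/(Km+[S]) = 0.2250 ⇒ [S] = 0.069 × 0.2250/(1 − 0.2250) = 0.0200 µM.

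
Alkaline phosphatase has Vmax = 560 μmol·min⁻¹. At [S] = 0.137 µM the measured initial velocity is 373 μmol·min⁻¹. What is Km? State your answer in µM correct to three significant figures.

0.0687 µM

From v = Vmax[S]/(Km+[S]), Km = [S](Vmax − v)/v.
Km = 0.137 × (560 − 373) / 373 = 25.62/373 = 0.0687 µM.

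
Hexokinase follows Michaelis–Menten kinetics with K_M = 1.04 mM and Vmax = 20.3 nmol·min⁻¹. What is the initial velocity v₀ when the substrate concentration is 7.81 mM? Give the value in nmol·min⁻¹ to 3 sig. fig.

17.9 nmol·min⁻¹

[S]/(Km+[S]) = 7.81/8.850 = 0.8825, the fractional saturation.
v = 0.8825 × Vmax = 0.8825 × 20.3 = 17.9 nmol·min⁻¹.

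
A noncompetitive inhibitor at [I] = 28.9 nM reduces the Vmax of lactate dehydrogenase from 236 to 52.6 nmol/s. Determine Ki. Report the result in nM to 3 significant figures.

Noncompetitive: Vmax,app = Vmax/α with α = 1 + [I]/Ki.
α = Vmax/Vmax,app = 236/52.6 = 4.487.
Ki = [I]/(α − 1) = 28.9/3.487 = 8.29 nM.

8.29 nM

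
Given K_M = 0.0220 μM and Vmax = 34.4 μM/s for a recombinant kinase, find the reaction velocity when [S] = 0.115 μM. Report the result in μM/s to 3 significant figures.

v = Vmax·[S]/(Km + [S]) = 34.4 × 0.115 / (0.0220 + 0.115)
  = 3.956 / 0.1370 = 28.9 μM/s.

28.9 μM/s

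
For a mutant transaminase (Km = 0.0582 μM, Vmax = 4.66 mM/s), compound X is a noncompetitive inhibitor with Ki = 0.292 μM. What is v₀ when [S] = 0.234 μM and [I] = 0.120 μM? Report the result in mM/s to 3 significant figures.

2.64 mM/s

With α = 1 + [I]/Ki = 1 + 0.120/0.292 = 1.411, the noncompetitive rate law is v = (Vmax/α)·[S] / (Km + [S]).
v = (4.66/1.411)×0.234 / (0.0582 + 0.234) = 0.7728/0.2922 = 2.64 mM/s.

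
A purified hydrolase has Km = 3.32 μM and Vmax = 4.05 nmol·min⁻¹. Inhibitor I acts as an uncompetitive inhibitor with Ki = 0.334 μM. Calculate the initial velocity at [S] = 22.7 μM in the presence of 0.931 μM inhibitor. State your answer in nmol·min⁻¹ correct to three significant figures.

1.03 nmol·min⁻¹

α = 1 + [I]/Ki = 1 + 0.931/0.334 = 3.787.
For an uncompetitive inhibitor, both parameters are divided by α, giving Vmax/α and Km/α: Km,app = 0.877 μM, Vmax,app = 1.07 nmol·min⁻¹.
v = Vmax,app·[S]/(Km,app + [S]) = 1.07 × 22.7/(0.877 + 22.7) = 1.03 nmol·min⁻¹.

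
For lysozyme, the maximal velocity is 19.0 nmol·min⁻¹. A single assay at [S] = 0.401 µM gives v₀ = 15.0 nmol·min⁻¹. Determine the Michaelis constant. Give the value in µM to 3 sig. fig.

From v = Vmax[S]/(Km+[S]), Km = [S](Vmax − v)/v.
Km = 0.401 × (19.0 − 15.0) / 15.0 = 1.604/15.0 = 0.107 µM.

0.107 µM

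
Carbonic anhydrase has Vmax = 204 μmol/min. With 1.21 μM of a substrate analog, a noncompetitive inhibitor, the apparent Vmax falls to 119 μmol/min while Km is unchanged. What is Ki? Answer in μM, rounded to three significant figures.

1.69 μM

Noncompetitive: Vmax,app = Vmax/α with α = 1 + [I]/Ki.
α = Vmax/Vmax,app = 204/119 = 1.714.
Since α = 1 + [I]/Ki, [I]/Ki = 1.714 − 1 = 0.7143 and Ki = 1.21/0.7143 = 1.69 μM.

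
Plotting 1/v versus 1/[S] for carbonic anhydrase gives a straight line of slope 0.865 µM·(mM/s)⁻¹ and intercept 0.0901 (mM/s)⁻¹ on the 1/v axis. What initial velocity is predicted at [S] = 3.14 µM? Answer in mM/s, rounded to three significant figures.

The y-intercept is 1/Vmax, so Vmax = 1/0.0901 = 11.1 mM/s.
The slope is Km/Vmax, so Km = 0.865 × 11.1 = 9.60 µM.
Then v = 11.1 × 3.14/(9.60 + 3.14) = 2.74 mM/s.

2.74 mM/s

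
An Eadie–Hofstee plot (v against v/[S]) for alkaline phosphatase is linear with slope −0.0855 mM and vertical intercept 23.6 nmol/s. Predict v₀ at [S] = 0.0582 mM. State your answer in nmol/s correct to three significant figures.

9.56 nmol/s

In the Eadie–Hofstee form v = Vmax − Km·(v/[S]), the slope is −Km and the intercept is Vmax, so Km = 0.0855 mM and Vmax = 23.6 nmol/s.
v = 23.6 × 0.0582/(0.0855 + 0.0582) = 9.56 nmol/s.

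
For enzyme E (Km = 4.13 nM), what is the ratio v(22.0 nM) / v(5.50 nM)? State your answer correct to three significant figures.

Since Vmax cancels, v₂/v₁ = [S]₂(Km+[S]₁) / [S]₁(Km+[S]₂).
= 22.0×(4.13+5.50) / (5.50×(4.13+22.0)) = 211.9/143.7 = 1.47.

1.47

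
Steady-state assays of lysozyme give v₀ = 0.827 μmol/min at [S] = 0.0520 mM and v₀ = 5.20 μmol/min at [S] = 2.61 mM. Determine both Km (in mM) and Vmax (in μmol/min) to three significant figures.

In reciprocal form, 1/v = (Km/Vmax)·(1/[S]) + 1/Vmax. The two points give (1/[S], 1/v) = (19.23, 1.209) and (0.3831, 0.1923).
Slope = (1.209 − 0.1923)/(19.23 − 0.3831) = 0.05395; intercept = 1.209 − 0.05395×19.23 = 0.1716.
Vmax = 1/intercept = 5.83 μmol/min; Km = slope × Vmax = 0.05395 × 5.83 = 0.314 mM.

Km = 0.314 mM; Vmax = 5.83 μmol/min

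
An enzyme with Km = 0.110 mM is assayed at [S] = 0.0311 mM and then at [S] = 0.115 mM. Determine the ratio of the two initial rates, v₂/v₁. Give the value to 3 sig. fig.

The fractional saturations are [S]/(Km+[S]) = 0.0311/0.1411 = 0.2204 and 0.115/0.2250 = 0.5111.
v₂/v₁ is just their ratio: 0.5111/0.2204 = 2.32.

2.32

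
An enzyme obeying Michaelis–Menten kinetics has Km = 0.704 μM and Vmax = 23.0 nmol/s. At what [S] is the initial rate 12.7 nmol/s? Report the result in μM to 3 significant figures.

The required fractional saturation is v/Vmax = 12.7/23.0 = 0.5522.
Then [S]/(Km+[S]) = 0.5522 ⇒ [S] = 0.704 × 0.5522/(1 − 0.5522) = 0.868 μM.

0.868 μM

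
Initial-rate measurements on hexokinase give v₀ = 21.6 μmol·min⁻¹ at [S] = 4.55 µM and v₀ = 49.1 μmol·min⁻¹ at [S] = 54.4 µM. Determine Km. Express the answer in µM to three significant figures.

In reciprocal form, 1/v = (Km/Vmax)·(1/[S]) + 1/Vmax. The two points give (1/[S], 1/v) = (0.2198, 0.04630) and (0.01838, 0.02037).
Slope = (0.04630 − 0.02037)/(0.2198 − 0.01838) = 0.1287; intercept = 0.04630 − 0.1287×0.2198 = 0.01800.
Vmax = 1/intercept = 55.6 μmol·min⁻¹; Km = slope × Vmax = 0.1287 × 55.6 = 7.15 µM.

7.15 µM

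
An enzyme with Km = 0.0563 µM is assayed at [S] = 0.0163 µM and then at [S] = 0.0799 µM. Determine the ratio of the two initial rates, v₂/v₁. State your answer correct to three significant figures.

2.61

Since Vmax cancels, v₂/v₁ = [S]₂(Km+[S]₁) / [S]₁(Km+[S]₂).
= 0.0799×(0.0563+0.0163) / (0.0163×(0.0563+0.0799)) = 0.005801/0.002220 = 2.61.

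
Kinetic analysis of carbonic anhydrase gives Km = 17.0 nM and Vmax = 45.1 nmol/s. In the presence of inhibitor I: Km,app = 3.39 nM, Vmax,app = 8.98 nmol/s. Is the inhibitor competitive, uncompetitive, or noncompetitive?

uncompetitive

Both Km and Vmax decrease by the same factor (~5.02-fold) — characteristic of uncompetitive inhibition.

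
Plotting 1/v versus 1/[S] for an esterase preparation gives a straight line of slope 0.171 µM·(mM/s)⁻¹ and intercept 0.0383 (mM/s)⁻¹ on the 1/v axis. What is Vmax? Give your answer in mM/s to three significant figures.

The y-intercept of a Lineweaver–Burk plot equals 1/Vmax, so Vmax = 1/0.0383 = 26.1 mM/s.

26.1 mM/s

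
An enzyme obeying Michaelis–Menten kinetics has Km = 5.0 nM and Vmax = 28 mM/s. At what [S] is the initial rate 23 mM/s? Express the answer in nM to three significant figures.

The required fractional saturation is v/Vmax = 23/28 = 0.8214.
Then [S]/(Km+[S]) = 0.8214 ⇒ [S] = 5.0 × 0.8214/(1 − 0.8214) = 23.0 nM.

23.0 nM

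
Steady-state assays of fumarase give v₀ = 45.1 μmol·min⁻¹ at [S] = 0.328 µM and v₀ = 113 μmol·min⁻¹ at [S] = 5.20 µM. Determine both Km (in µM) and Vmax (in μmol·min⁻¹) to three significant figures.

In reciprocal form, 1/v = (Km/Vmax)·(1/[S]) + 1/Vmax. The two points give (1/[S], 1/v) = (3.049, 0.02217) and (0.1923, 0.008850).
Slope = (0.02217 − 0.008850)/(3.049 − 0.1923) = 0.004664; intercept = 0.02217 − 0.004664×3.049 = 0.007953.
Vmax = 1/intercept = 126 μmol·min⁻¹; Km = slope × Vmax = 0.004664 × 126 = 0.587 µM.

Km = 0.587 µM; Vmax = 126 μmol·min⁻¹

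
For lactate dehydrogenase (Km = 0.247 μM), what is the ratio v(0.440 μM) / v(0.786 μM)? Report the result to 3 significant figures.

0.842

The fractional saturations are [S]/(Km+[S]) = 0.786/1.033 = 0.7609 and 0.440/0.6870 = 0.6405.
v₂/v₁ is just their ratio: 0.6405/0.7609 = 0.842.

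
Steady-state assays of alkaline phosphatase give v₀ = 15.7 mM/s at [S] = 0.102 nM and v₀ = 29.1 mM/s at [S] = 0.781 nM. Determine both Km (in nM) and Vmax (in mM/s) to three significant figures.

From v = Vmax[S]/(Km+[S]), each point gives Vmax = v(Km+[S])/[S].
Equating: 15.7(Km+0.102)/0.102 = 29.1(Km+0.781)/0.781.
153.9·Km + 15.7 = 37.26·Km + 29.1, so (153.9 − 37.26)·Km = 29.1 − 15.7.
Km = 13.40/116.7 = 0.115 nM; then Vmax = 15.7(0.115+0.102)/0.102 = 33.4 mM/s.

Km = 0.115 nM; Vmax = 33.4 mM/s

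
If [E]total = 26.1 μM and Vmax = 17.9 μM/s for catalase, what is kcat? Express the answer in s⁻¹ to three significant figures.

0.686 s⁻¹

kcat = Vmax/[E]total = 17.9 μM/s / 26.1 μM = 0.686 s⁻¹.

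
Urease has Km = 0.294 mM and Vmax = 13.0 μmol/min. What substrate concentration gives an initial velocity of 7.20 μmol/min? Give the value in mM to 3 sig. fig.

The required fractional saturation is v/Vmax = 7.20/13.0 = 0.5538.
Then [S]/(Km+[S]) = 0.5538 ⇒ [S] = 0.294 × 0.5538/(1 − 0.5538) = 0.365 mM.

0.365 mM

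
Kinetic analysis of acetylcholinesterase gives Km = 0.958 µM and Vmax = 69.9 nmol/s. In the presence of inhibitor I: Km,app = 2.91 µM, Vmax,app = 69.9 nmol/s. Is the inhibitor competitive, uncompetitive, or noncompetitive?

competitive

Km increases (0.958 → 2.91 µM) while Vmax is unchanged — the hallmark of competitive inhibition.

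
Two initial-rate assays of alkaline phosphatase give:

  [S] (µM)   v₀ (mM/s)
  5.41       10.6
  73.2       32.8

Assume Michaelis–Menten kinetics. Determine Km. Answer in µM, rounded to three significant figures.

From v = Vmax[S]/(Km+[S]), each point gives Vmax = v(Km+[S])/[S].
Equating: 10.6(Km+5.41)/5.41 = 32.8(Km+73.2)/73.2.
1.959·Km + 10.6 = 0.4481·Km + 32.8, so (1.959 − 0.4481)·Km = 32.8 − 10.6.
Km = 22.20/1.511 = 14.7 µM; then Vmax = 10.6(14.7+5.41)/5.41 = 39.4 mM/s.

14.7 µM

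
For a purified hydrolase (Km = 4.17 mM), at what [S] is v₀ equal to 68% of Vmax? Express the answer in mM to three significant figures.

8.86 mM

v/Vmax = [S]/(Km+[S]) = 0.68, so [S] = Km·0.68/(1 − 0.68) = 4.17 × 2.125.
[S] = 8.86 mM.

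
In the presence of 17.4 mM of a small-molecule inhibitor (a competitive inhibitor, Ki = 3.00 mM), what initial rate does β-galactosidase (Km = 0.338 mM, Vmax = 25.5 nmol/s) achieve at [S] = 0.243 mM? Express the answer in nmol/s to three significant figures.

2.44 nmol/s

With α = 1 + [I]/Ki = 1 + 17.4/3.00 = 6.800, the competitive rate law is v = Vmax[S] / (αKm + [S]).
v = 25.5×0.243 / (6.800×0.338 + 0.243) = 6.196/2.541 = 2.44 nmol/s.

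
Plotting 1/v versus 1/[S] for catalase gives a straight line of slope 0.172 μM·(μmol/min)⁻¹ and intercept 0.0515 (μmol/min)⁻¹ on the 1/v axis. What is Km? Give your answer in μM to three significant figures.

3.34 μM

y-intercept = 1/Vmax ⇒ Vmax = 19.4 μmol/min; slope = Km/Vmax ⇒ Km = slope × Vmax.
Km = 0.172 × 19.4 = 3.34 μM.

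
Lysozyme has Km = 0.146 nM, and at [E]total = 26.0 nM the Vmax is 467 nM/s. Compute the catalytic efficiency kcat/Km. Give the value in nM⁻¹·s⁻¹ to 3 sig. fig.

123 nM⁻¹·s⁻¹

kcat = Vmax/[E]total = 467/26.0 = 18.0 s⁻¹.
kcat/Km = 18.0/0.146 = 123 nM⁻¹·s⁻¹.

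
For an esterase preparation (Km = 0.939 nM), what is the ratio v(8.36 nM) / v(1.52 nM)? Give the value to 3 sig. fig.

Since Vmax cancels, v₂/v₁ = [S]₂(Km+[S]₁) / [S]₁(Km+[S]₂).
= 8.36×(0.939+1.52) / (1.52×(0.939+8.36)) = 20.56/14.13 = 1.45.

1.45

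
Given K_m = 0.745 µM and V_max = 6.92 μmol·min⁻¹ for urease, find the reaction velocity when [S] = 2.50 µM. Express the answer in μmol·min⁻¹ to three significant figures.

[S]/(Km+[S]) = 2.50/3.245 = 0.7704, the fractional saturation.
v = 0.7704 × Vmax = 0.7704 × 6.92 = 5.33 μmol·min⁻¹.

5.33 μmol·min⁻¹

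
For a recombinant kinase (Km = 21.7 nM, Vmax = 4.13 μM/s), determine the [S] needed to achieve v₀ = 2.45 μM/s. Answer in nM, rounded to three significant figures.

31.6 nM

The required fractional saturation is v/Vmax = 2.45/4.13 = 0.5932.
Then [S]/(Km+[S]) = 0.5932 ⇒ [S] = 21.7 × 0.5932/(1 − 0.5932) = 31.6 nM.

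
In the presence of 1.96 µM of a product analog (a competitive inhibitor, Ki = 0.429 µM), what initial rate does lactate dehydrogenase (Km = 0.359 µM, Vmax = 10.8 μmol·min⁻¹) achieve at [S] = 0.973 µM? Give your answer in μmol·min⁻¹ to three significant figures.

α = 1 + [I]/Ki = 1 + 1.96/0.429 = 5.569.
For a competitive inhibitor, Vmax is unchanged and the apparent Km becomes α·Km: Km,app = 2.00 µM, Vmax,app = 10.8 μmol·min⁻¹.
v = Vmax,app·[S]/(Km,app + [S]) = 10.8 × 0.973/(2.00 + 0.973) = 3.54 μmol·min⁻¹.

3.54 μmol·min⁻¹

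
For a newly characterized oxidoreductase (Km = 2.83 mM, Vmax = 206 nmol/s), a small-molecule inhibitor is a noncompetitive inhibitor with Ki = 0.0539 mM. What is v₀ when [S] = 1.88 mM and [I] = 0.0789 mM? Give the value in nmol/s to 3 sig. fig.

33.4 nmol/s

With α = 1 + [I]/Ki = 1 + 0.0789/0.0539 = 2.464, the noncompetitive rate law is v = (Vmax/α)·[S] / (Km + [S]).
v = (206/2.464)×1.88 / (2.83 + 1.88) = 157.2/4.710 = 33.4 nmol/s.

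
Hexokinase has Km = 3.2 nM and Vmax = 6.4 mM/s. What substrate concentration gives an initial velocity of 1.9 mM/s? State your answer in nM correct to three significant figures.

1.35 nM

Rearranging v = Vmax[S]/(Km+[S]) gives [S] = Km·v/(Vmax − v).
[S] = 3.2 × 1.9 / (6.4 − 1.9) = 6.080/4.500 = 1.35 nM.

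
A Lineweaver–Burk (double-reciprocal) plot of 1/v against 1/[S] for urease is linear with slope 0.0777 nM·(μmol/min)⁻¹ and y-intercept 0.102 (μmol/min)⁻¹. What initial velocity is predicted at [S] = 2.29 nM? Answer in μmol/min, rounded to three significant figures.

7.36 μmol/min

The y-intercept is 1/Vmax, so Vmax = 1/0.102 = 9.80 μmol/min.
The slope is Km/Vmax, so Km = 0.0777 × 9.80 = 0.762 nM.
Then v = 9.80 × 2.29/(0.762 + 2.29) = 7.36 μmol/min.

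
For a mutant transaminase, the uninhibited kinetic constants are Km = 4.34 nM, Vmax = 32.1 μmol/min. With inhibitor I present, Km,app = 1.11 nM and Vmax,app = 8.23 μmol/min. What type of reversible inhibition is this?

Both Km and Vmax decrease by the same factor (~3.90-fold) — characteristic of uncompetitive inhibition.

uncompetitive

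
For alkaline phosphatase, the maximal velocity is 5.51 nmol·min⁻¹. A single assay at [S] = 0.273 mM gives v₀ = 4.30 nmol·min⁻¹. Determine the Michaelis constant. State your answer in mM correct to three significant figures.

From v = Vmax[S]/(Km+[S]), Km = [S](Vmax − v)/v.
Km = 0.273 × (5.51 − 4.30) / 4.30 = 0.3303/4.30 = 0.0768 mM.

0.0768 mM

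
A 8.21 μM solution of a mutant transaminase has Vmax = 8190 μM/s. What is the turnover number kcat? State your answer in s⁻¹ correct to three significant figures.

998 s⁻¹

kcat = Vmax/[E]total = 8190 μM/s / 8.21 μM = 998 s⁻¹.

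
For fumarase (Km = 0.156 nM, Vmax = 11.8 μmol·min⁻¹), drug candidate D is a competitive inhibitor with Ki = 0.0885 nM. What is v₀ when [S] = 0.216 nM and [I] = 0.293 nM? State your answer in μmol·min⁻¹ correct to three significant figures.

2.87 μmol·min⁻¹

With α = 1 + [I]/Ki = 1 + 0.293/0.0885 = 4.311, the competitive rate law is v = Vmax[S] / (αKm + [S]).
v = 11.8×0.216 / (4.311×0.156 + 0.216) = 2.549/0.8885 = 2.87 μmol·min⁻¹.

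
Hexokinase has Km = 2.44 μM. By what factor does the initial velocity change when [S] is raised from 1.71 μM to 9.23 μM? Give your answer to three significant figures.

The fractional saturations are [S]/(Km+[S]) = 1.71/4.150 = 0.4120 and 9.23/11.67 = 0.7909.
v₂/v₁ is just their ratio: 0.7909/0.4120 = 1.92.

1.92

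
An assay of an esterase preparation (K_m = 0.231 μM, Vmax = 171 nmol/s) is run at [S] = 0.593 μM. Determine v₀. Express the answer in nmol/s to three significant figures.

123 nmol/s

v = Vmax·[S]/(Km + [S]) = 171 × 0.593 / (0.231 + 0.593)
  = 101.4 / 0.8240 = 123 nmol/s.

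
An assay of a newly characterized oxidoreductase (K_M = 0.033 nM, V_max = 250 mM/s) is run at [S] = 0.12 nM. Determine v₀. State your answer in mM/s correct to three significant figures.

196 mM/s

[S]/(Km+[S]) = 0.12/0.1530 = 0.7843, the fractional saturation.
v = 0.7843 × Vmax = 0.7843 × 250 = 196 mM/s.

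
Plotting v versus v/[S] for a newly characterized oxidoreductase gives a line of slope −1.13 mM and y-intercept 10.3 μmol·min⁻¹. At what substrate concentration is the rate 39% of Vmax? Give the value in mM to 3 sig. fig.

0.722 mM

The Eadie–Hofstee slope gives Km = 1.13 mM (slope = −Km).
v/Vmax = [S]/(Km+[S]) = 0.39 ⇒ [S] = Km·0.39/(1−0.39) = 1.13 × 0.6393 = 0.722 mM.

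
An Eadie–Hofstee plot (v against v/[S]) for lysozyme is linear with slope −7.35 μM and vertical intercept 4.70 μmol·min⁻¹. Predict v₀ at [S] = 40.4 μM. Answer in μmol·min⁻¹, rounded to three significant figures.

3.98 μmol·min⁻¹

In the Eadie–Hofstee form v = Vmax − Km·(v/[S]), the slope is −Km and the intercept is Vmax, so Km = 7.35 μM and Vmax = 4.70 μmol·min⁻¹.
v = 4.70 × 40.4/(7.35 + 40.4) = 3.98 μmol·min⁻¹.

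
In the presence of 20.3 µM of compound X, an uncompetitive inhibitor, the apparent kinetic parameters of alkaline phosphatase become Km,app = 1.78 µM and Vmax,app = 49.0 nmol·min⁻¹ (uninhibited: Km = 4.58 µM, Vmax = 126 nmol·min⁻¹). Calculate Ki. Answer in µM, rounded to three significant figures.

Uncompetitive: Vmax,app = Vmax/α (and Km,app = Km/α) with α = 1 + [I]/Ki.
α = Vmax/Vmax,app = 126/49.0 = 2.571.
Since α = 1 + [I]/Ki, [I]/Ki = 2.571 − 1 = 1.571 and Ki = 20.3/1.571 = 12.9 µM.

12.9 µM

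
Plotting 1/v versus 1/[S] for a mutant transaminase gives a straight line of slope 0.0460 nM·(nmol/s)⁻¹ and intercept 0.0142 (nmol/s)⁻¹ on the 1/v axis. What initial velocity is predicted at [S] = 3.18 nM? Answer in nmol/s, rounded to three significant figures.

34.9 nmol/s

The y-intercept is 1/Vmax, so Vmax = 1/0.0142 = 70.4 nmol/s.
The slope is Km/Vmax, so Km = 0.0460 × 70.4 = 3.24 nM.
Then v = 70.4 × 3.18/(3.24 + 3.18) = 34.9 nmol/s.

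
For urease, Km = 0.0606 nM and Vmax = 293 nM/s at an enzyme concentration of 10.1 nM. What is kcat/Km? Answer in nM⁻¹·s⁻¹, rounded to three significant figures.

479 nM⁻¹·s⁻¹

kcat = Vmax/[E]total = 293/10.1 = 29.0 s⁻¹.
kcat/Km = 29.0/0.0606 = 479 nM⁻¹·s⁻¹.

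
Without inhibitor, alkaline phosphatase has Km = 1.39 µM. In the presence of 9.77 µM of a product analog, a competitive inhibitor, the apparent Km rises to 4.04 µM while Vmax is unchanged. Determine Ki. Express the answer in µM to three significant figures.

5.12 µM

Competitive: Km,app = α·Km with α = 1 + [I]/Ki.
α = Km,app/Km = 4.04/1.39 = 2.906.
Ki = [I]/(α − 1) = 9.77/1.906 = 5.12 µM.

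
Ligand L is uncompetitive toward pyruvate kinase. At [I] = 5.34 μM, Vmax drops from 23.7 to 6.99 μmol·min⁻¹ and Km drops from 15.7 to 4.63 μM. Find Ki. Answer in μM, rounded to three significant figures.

Uncompetitive: Vmax,app = Vmax/α (and Km,app = Km/α) with α = 1 + [I]/Ki.
α = Vmax/Vmax,app = 23.7/6.99 = 3.391.
Ki = [I]/(α − 1) = 5.34/2.391 = 2.23 μM.

2.23 μM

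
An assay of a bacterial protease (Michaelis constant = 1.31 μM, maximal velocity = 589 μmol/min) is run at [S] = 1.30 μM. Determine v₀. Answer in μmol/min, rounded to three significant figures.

293 μmol/min

[S]/(Km+[S]) = 1.30/2.610 = 0.4981, the fractional saturation.
v = 0.4981 × Vmax = 0.4981 × 589 = 293 μmol/min.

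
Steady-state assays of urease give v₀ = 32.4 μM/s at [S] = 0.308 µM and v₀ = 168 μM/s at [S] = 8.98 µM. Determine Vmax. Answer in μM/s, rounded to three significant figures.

197 μM/s

In reciprocal form, 1/v = (Km/Vmax)·(1/[S]) + 1/Vmax. The two points give (1/[S], 1/v) = (3.247, 0.03086) and (0.1114, 0.005952).
Slope = (0.03086 − 0.005952)/(3.247 − 0.1114) = 0.007945; intercept = 0.03086 − 0.007945×3.247 = 0.005068.
Vmax = 1/intercept = 197 μM/s; Km = slope × Vmax = 0.007945 × 197 = 1.57 µM.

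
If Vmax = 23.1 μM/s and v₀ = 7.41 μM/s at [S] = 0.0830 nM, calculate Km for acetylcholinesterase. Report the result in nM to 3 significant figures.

From v = Vmax[S]/(Km+[S]), Km = [S](Vmax − v)/v.
Km = 0.0830 × (23.1 − 7.41) / 7.41 = 1.302/7.41 = 0.176 nM.

0.176 nM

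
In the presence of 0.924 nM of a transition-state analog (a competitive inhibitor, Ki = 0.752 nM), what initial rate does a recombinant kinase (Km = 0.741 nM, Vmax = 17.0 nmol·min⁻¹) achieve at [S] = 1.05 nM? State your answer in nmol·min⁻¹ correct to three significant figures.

6.61 nmol·min⁻¹

With α = 1 + [I]/Ki = 1 + 0.924/0.752 = 2.229, the competitive rate law is v = Vmax[S] / (αKm + [S]).
v = 17.0×1.05 / (2.229×0.741 + 1.05) = 17.85/2.701 = 6.61 nmol·min⁻¹.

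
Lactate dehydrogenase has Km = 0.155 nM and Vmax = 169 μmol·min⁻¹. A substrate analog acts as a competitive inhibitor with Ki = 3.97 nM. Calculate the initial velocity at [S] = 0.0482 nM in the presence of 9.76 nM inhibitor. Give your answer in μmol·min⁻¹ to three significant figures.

13.9 μmol·min⁻¹

α = 1 + [I]/Ki = 1 + 9.76/3.97 = 3.458.
For a competitive inhibitor, Vmax is unchanged and the apparent Km becomes α·Km: Km,app = 0.536 nM, Vmax,app = 169 μmol·min⁻¹.
v = Vmax,app·[S]/(Km,app + [S]) = 169 × 0.0482/(0.536 + 0.0482) = 13.9 μmol·min⁻¹.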